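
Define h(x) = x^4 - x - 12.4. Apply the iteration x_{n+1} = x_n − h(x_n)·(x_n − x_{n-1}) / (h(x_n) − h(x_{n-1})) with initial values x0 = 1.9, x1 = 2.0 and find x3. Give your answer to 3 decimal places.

h(1.9) = -1.26790, h(2.0) = 1.60000
x2 = 2.00000 − 1.60000·(2.00000 − 1.90000) / (1.60000 − (-1.26790)) = 2.00000 − (0.16000)/(2.86790) = 1.94421
h(1.94421) = -0.05617
x3 = 1.94421 − (-0.05617)·(1.94421 − 2.00000) / (-0.05617 − 1.60000) = 1.94421 − (0.00313)/(-1.65617) = 1.94610

1.946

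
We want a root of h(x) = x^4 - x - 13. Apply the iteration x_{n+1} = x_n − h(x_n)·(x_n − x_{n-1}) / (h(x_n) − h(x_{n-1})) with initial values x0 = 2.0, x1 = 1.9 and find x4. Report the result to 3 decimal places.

1.967

h(2.0) = 1.00000, h(1.9) = -1.86790
x2 = 1.90000 − (-1.86790)·(1.90000 − 2.00000) / (-1.86790 − 1.00000) = 1.90000 − (0.18679)/(-2.86790) = 1.96513
h(1.96513) = -0.05209
x3 = 1.96513 − (-0.05209)·(1.96513 − 1.90000) / (-0.05209 − (-1.86790)) = 1.96513 − (-0.00339)/(1.81581) = 1.96700
h(1.96700) = 0.00284
x4 = 1.96700 − 0.00284·(1.96700 − 1.96513) / (0.00284 − (-0.05209)) = 1.96700 − (0.00001)/(0.05493) = 1.96690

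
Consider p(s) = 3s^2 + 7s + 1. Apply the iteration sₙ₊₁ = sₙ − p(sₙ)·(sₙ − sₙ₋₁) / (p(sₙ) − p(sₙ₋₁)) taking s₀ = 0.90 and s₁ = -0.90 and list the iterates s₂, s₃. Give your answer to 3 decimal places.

-0.490, 0.114

p(0.90) = 9.73000, p(-0.90) = -2.87000
s₂ = -0.90000 − (-2.87000)·(-0.90000 − 0.90000) / (-2.87000 − 9.73000) = -0.90000 − (5.16600)/(-12.60000) = -0.49000
p(-0.49000) = -1.70970
s₃ = -0.49000 − (-1.70970)·(-0.49000 − (-0.90000)) / (-1.70970 − (-2.87000)) = -0.49000 − (-0.70098)/(1.16030) = 0.11413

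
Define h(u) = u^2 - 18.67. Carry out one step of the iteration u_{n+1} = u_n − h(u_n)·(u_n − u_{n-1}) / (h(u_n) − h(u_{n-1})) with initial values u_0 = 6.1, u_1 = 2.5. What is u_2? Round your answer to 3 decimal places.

3.944

h(6.1) = 18.54000, h(2.5) = -12.42000
u_2 = 2.50000 − (-12.42000)·(2.50000 − 6.10000) / (-12.42000 − 18.54000) = 2.50000 − (44.71200)/(-30.96000) = 3.94419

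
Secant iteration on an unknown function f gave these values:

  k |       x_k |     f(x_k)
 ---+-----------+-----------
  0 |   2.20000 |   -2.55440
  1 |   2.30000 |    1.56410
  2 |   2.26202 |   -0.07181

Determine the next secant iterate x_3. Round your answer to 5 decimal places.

2.26369

x_3 = 2.26202 − (-0.07181)·(2.26202 − 2.30000) / (-0.07181 − 1.56410)
   = 2.26202 − (0.0027273)/(-1.6359100) = 2.2636872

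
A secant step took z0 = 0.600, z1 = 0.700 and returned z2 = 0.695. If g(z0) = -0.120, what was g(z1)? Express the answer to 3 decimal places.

The secant line through (0.600, -0.120) and (0.700, g(z1)) crosses zero at z2 = 0.695.
So (0.600, -0.120), (0.700, g(z1)), (0.695, 0) are collinear:
g(z1) = -0.120 · (0.700 − 0.695) / (0.600 − 0.695) = -0.120 · (0.00500)/(-0.09500) = 0.00632

0.006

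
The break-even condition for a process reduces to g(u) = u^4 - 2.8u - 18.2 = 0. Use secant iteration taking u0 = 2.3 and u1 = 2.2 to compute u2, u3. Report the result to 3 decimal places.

2.222, 2.223

g(2.3) = 3.34410, g(2.2) = -0.93440
u2 = 2.20000 − (-0.93440)·(2.20000 − 2.30000) / (-0.93440 − 3.34410) = 2.20000 − (0.09344)/(-4.27850) = 2.22184
g(2.22184) = -0.05142
u3 = 2.22184 − (-0.05142)·(2.22184 − 2.20000) / (-0.05142 − (-0.93440)) = 2.22184 − (-0.00112)/(0.88298) = 2.22311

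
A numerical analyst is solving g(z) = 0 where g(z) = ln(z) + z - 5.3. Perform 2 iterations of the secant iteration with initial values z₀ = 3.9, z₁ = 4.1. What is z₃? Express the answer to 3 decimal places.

g(3.9) = -0.03902, g(4.1) = 0.21099
z₂ = 4.10000 − 0.21099·(4.10000 − 3.90000) / (0.21099 − (-0.03902)) = 4.10000 − (0.04220)/(0.25001) = 3.93122
g(3.93122) = 0.00017
z₃ = 3.93122 − 0.00017·(3.93122 − 4.10000) / (0.00017 − 0.21099) = 3.93122 − (-0.00003)/(-0.21082) = 3.93108

3.931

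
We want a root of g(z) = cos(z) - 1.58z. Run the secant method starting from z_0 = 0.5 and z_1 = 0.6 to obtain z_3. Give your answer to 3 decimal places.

g(0.5) = 0.08758, g(0.6) = -0.12266
z_2 = 0.60000 − (-0.12266)·(0.60000 − 0.50000) / (-0.12266 − 0.08758) = 0.60000 − (-0.01227)/(-0.21025) = 0.54166
g(0.54166) = 0.00104
z_3 = 0.54166 − 0.00104·(0.54166 − 0.60000) / (0.00104 − (-0.12266)) = 0.54166 − (-0.00006)/(0.12370) = 0.54215

0.542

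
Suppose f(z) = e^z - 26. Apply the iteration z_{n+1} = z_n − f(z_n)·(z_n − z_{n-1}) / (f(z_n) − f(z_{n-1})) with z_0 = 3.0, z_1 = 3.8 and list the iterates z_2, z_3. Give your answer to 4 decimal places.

3.1922, 3.2417

f(3.0) = -5.914463, f(3.8) = 18.701184
z_2 = 3.800000 − 18.701184·(3.800000 − 3.000000) / (18.701184 − (-5.914463)) = 3.800000 − (14.960948)/(24.615648) = 3.192218
f(3.192218) = -1.657641
z_3 = 3.192218 − (-1.657641)·(3.192218 − 3.800000) / (-1.657641 − 18.701184) = 3.192218 − (1.007484)/(-20.358826) = 3.241704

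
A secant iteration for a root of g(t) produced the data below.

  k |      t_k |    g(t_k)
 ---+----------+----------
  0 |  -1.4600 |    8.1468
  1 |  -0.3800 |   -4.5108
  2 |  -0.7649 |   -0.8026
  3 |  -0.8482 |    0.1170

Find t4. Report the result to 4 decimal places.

t4 = -0.8482 − 0.1170·(-0.8482 − (-0.7649)) / (0.1170 − (-0.8026))
   = -0.8482 − (-0.009746)/(0.919600) = -0.837602

-0.8376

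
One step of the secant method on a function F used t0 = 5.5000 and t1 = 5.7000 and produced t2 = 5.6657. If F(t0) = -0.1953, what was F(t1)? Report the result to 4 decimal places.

0.0404

The secant line through (5.5000, -0.1953) and (5.7000, F(t1)) crosses zero at t2 = 5.6657.
So (5.5000, -0.1953), (5.7000, F(t1)), (5.6657, 0) are collinear:
F(t1) = -0.1953 · (5.7000 − 5.6657) / (5.5000 − 5.6657) = -0.1953 · (0.034300)/(-0.165700) = 0.040427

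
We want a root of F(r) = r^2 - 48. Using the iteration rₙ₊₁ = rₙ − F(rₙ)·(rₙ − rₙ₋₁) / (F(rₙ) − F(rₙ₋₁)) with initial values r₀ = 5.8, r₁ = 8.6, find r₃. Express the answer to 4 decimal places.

F(5.8) = -14.360000, F(8.6) = 25.960000
r₂ = 8.600000 − 25.960000·(8.600000 − 5.800000) / (25.960000 − (-14.360000)) = 8.600000 − (72.688000)/(40.320000) = 6.797222
F(6.797222) = -1.797770
r₃ = 6.797222 − (-1.797770)·(6.797222 − 8.600000) / (-1.797770 − 25.960000) = 6.797222 − (3.240980)/(-27.757770) = 6.913982

6.9140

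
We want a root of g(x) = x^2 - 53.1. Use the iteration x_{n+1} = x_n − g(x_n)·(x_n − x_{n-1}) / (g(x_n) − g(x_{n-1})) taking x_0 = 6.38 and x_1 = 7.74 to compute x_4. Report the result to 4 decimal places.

7.2870

g(6.38) = -12.395600, g(7.74) = 6.807600
x_2 = 7.740000 − 6.807600·(7.740000 − 6.380000) / (6.807600 − (-12.395600)) = 7.740000 − (9.258336)/(19.203200) = 7.257875
g(7.257875) = -0.423245
x_3 = 7.257875 − (-0.423245)·(7.257875 − 7.740000) / (-0.423245 − 6.807600) = 7.257875 − (0.204057)/(-7.230845) = 7.286096
g(7.286096) = -0.012809
x_4 = 7.286096 − (-0.012809)·(7.286096 − 7.257875) / (-0.012809 − (-0.423245)) = 7.286096 − (-0.000361)/(0.410436) = 7.286976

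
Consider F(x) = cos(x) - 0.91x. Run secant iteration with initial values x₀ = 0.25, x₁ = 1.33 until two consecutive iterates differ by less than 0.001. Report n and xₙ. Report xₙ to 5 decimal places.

F(0.25) = 0.7414124, F(1.33) = -0.9718239
x₂ = 1.3300000 − (-0.9718239)·(1.0800000)/(-1.7132364) = 0.7173759;  |Δ| = 0.6126241
F(0.7173759) = 0.1007213
x₃ = 0.7173759 − 0.1007213·(-0.6126241)/(1.0725453) = 0.7749066;  |Δ| = 0.0575307
F(0.7749066) = 0.0093213
x₄ = 0.7749066 − 0.0093213·(0.0575307)/(-0.0914000) = 0.7807738;  |Δ| = 0.0058672
F(0.7807738) = -0.0001351
x₅ = 0.7807738 − (-0.0001351)·(0.0058672)/(-0.0094564) = 0.7806900;  |Δ| = 0.0000838
|x₅ − x₄| = 0.0000838 < 0.001

n = 5, xₙ = 0.78069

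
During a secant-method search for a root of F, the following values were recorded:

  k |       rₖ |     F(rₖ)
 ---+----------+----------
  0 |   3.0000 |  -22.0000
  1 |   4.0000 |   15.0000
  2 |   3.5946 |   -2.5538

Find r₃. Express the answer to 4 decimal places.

3.6536

r₃ = 3.5946 − (-2.5538)·(3.5946 − 4.0000) / (-2.5538 − 15.0000)
   = 3.5946 − (1.035311)/(-17.553800) = 3.653579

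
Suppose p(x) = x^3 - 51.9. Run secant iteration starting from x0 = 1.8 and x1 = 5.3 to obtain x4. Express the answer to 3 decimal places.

3.807

p(1.8) = -46.06800, p(5.3) = 96.97700
x2 = 5.30000 − 96.97700·(5.30000 − 1.80000) / (96.97700 − (-46.06800)) = 5.30000 − (339.41950)/(143.04500) = 2.92718
p(2.92718) = -26.81870
x3 = 2.92718 − (-26.81870)·(2.92718 − 5.30000) / (-26.81870 − 96.97700) = 2.92718 − (63.63586)/(-123.79570) = 3.44122
p(3.44122) = -11.14898
x4 = 3.44122 − (-11.14898)·(3.44122 − 2.92718) / (-11.14898 − (-26.81870)) = 3.44122 − (-5.73101)/(15.66972) = 3.80696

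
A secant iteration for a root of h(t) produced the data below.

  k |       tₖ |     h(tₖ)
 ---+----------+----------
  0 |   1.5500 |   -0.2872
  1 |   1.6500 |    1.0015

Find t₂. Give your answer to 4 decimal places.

t₂ = 1.6500 − 1.0015·(1.6500 − 1.5500) / (1.0015 − (-0.2872))
   = 1.6500 − (0.100150)/(1.288700) = 1.572286

1.5723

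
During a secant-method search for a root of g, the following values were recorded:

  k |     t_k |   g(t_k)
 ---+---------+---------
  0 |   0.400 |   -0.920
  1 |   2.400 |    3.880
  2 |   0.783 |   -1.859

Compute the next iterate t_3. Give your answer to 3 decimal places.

t_3 = 0.783 − (-1.859)·(0.783 − 2.400) / (-1.859 − 3.880)
   = 0.783 − (3.00600)/(-5.73900) = 1.30679

1.307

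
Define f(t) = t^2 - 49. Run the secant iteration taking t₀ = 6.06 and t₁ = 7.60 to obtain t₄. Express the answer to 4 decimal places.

7.0000

f(6.06) = -12.276400, f(7.60) = 8.760000
t₂ = 7.600000 − 8.760000·(7.600000 − 6.060000) / (8.760000 − (-12.276400)) = 7.600000 − (13.490400)/(21.036400) = 6.958712
f(6.958712) = -0.576333
t₃ = 6.958712 − (-0.576333)·(6.958712 − 7.600000) / (-0.576333 − 8.760000) = 6.958712 − (0.369596)/(-9.336333) = 6.998298
f(6.998298) = -0.023819
t₄ = 6.998298 − (-0.023819)·(6.998298 − 6.958712) / (-0.023819 − (-0.576333)) = 6.998298 − (-0.000943)/(0.552514) = 7.000005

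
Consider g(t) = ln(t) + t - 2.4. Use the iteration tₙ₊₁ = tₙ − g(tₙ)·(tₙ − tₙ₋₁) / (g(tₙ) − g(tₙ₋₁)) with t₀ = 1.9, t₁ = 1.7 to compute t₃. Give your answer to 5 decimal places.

1.80787

g(1.9) = 0.1418539, g(1.7) = -0.1693717
t₂ = 1.7000000 − (-0.1693717)·(1.7000000 − 1.9000000) / (-0.1693717 − 0.1418539) = 1.7000000 − (0.0338743)/(-0.3112256) = 1.8088418
g(1.8088418) = 0.0015285
t₃ = 1.8088418 − 0.0015285·(1.8088418 − 1.7000000) / (0.0015285 − (-0.1693717)) = 1.8088418 − (0.0001664)/(0.1709003) = 1.8078683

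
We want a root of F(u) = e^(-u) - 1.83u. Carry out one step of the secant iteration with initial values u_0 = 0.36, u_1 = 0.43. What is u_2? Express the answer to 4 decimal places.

F(0.36) = 0.038876, F(0.43) = -0.136391
u_2 = 0.430000 − (-0.136391)·(0.430000 − 0.360000) / (-0.136391 − 0.038876) = 0.430000 − (-0.009547)/(-0.175267) = 0.375527

0.3755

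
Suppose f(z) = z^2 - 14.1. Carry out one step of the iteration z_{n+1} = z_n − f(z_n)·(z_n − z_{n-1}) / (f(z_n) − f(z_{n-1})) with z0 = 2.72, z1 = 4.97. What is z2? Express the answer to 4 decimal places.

f(2.72) = -6.701600, f(4.97) = 10.600900
z2 = 4.970000 − 10.600900·(4.970000 − 2.720000) / (10.600900 − (-6.701600)) = 4.970000 − (23.852025)/(17.302500) = 3.591469

3.5915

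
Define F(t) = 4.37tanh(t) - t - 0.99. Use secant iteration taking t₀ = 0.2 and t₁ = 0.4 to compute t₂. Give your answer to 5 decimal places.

F(0.2) = -0.3274699, F(0.4) = 0.2703770
t₂ = 0.4000000 − 0.2703770·(0.4000000 − 0.2000000) / (0.2703770 − (-0.3274699)) = 0.4000000 − (0.0540754)/(0.5978468) = 0.3095498

0.30955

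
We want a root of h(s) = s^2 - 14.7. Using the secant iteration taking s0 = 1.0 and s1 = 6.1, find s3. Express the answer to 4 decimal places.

h(1.0) = -13.700000, h(6.1) = 22.510000
s2 = 6.100000 − 22.510000·(6.100000 − 1.000000) / (22.510000 − (-13.700000)) = 6.100000 − (114.801000)/(36.210000) = 2.929577
h(2.929577) = -6.117576
s3 = 2.929577 − (-6.117576)·(2.929577 − 6.100000) / (-6.117576 − 22.510000) = 2.929577 − (19.395300)/(-28.627576) = 3.607082

3.6071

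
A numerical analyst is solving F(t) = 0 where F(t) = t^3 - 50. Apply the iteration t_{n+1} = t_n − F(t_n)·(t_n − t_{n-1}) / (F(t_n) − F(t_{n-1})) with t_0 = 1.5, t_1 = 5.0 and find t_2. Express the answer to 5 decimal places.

2.84173

F(1.5) = -46.6250000, F(5.0) = 75.0000000
t_2 = 5.0000000 − 75.0000000·(5.0000000 − 1.5000000) / (75.0000000 − (-46.6250000)) = 5.0000000 − (262.5000000)/(121.6250000) = 2.8417266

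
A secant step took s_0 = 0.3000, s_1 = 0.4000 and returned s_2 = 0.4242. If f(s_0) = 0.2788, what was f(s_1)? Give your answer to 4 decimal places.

0.0543

The secant line through (0.3000, 0.2788) and (0.4000, f(s_1)) crosses zero at s_2 = 0.4242.
So (0.3000, 0.2788), (0.4000, f(s_1)), (0.4242, 0) are collinear:
f(s_1) = 0.2788 · (0.4000 − 0.4242) / (0.3000 − 0.4242) = 0.2788 · (-0.024200)/(-0.124200) = 0.054323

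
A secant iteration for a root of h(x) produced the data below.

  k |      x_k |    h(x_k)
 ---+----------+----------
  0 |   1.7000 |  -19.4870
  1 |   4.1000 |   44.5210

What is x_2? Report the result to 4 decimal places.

2.4307

x_2 = 4.1000 − 44.5210·(4.1000 − 1.7000) / (44.5210 − (-19.4870))
   = 4.1000 − (106.850400)/(64.008000) = 2.430671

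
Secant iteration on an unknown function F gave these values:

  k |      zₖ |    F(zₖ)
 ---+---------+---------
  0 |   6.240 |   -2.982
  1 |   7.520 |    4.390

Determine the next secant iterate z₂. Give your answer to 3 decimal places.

z₂ = 7.520 − 4.390·(7.520 − 6.240) / (4.390 − (-2.982))
   = 7.520 − (5.61920)/(7.37200) = 6.75776

6.758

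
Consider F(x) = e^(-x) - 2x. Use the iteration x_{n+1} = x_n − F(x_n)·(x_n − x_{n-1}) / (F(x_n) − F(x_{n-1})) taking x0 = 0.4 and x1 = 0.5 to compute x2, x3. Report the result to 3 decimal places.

F(0.4) = -0.12968, F(0.5) = -0.39347
x2 = 0.50000 − (-0.39347)·(0.50000 − 0.40000) / (-0.39347 − (-0.12968)) = 0.50000 − (-0.03935)/(-0.26379) = 0.35084
F(0.35084) = 0.00242
x3 = 0.35084 − 0.00242·(0.35084 − 0.50000) / (0.00242 − (-0.39347)) = 0.35084 − (-0.00036)/(0.39589) = 0.35175

0.351, 0.352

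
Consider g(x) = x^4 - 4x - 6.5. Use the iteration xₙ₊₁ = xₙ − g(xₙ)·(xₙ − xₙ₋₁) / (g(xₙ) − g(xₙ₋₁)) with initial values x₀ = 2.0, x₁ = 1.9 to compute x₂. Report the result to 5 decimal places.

g(2.0) = 1.5000000, g(1.9) = -1.0679000
x₂ = 1.9000000 − (-1.0679000)·(1.9000000 − 2.0000000) / (-1.0679000 − 1.5000000) = 1.9000000 − (0.1067900)/(-2.5679000) = 1.9415865

1.94159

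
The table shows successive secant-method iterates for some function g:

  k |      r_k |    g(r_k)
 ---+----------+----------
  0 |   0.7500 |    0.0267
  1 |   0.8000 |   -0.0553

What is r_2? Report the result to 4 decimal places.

r_2 = 0.8000 − (-0.0553)·(0.8000 − 0.7500) / (-0.0553 − 0.0267)
   = 0.8000 − (-0.002765)/(-0.082000) = 0.766280

0.7663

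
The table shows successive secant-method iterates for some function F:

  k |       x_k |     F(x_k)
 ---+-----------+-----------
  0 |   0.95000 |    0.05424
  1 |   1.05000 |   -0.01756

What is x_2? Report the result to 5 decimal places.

1.02554

x_2 = 1.05000 − (-0.01756)·(1.05000 − 0.95000) / (-0.01756 − 0.05424)
   = 1.05000 − (-0.0017560)/(-0.0718000) = 1.0255432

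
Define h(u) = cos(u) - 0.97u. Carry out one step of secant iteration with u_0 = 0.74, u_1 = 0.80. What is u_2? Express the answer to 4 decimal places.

h(0.74) = 0.020669, h(0.80) = -0.079293
u_2 = 0.800000 − (-0.079293)·(0.800000 − 0.740000) / (-0.079293 − 0.020669) = 0.800000 − (-0.004758)/(-0.099962) = 0.752406

0.7524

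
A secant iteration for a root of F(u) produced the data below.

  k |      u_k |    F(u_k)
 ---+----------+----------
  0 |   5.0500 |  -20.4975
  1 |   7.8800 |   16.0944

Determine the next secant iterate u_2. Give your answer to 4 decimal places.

u_2 = 7.8800 − 16.0944·(7.8800 − 5.0500) / (16.0944 − (-20.4975))
   = 7.8800 − (45.547152)/(36.591900) = 6.635267

6.6353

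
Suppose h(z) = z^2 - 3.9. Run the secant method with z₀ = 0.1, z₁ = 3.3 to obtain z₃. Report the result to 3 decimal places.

h(0.1) = -3.89000, h(3.3) = 6.99000
z₂ = 3.30000 − 6.99000·(3.30000 − 0.10000) / (6.99000 − (-3.89000)) = 3.30000 − (22.36800)/(10.88000) = 1.24412
h(1.24412) = -2.35217
z₃ = 1.24412 − (-2.35217)·(1.24412 − 3.30000) / (-2.35217 − 6.99000) = 1.24412 − (4.83579)/(-9.34217) = 1.76175

1.762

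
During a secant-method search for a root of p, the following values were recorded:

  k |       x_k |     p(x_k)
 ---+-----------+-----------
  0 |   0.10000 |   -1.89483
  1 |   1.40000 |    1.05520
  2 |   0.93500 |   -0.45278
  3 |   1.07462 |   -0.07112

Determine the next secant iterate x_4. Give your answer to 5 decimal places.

x_4 = 1.07462 − (-0.07112)·(1.07462 − 0.93500) / (-0.07112 − (-0.45278))
   = 1.07462 − (-0.0099298)/(0.3816600) = 1.1006373

1.10064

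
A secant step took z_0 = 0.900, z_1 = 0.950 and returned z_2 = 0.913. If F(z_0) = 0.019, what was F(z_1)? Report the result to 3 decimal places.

The secant line through (0.900, 0.019) and (0.950, F(z_1)) crosses zero at z_2 = 0.913.
So (0.900, 0.019), (0.950, F(z_1)), (0.913, 0) are collinear:
F(z_1) = 0.019 · (0.950 − 0.913) / (0.900 − 0.913) = 0.019 · (0.03700)/(-0.01300) = -0.05408

-0.054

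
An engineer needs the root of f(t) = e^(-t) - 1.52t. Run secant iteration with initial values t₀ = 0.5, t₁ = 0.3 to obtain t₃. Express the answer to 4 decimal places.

f(0.5) = -0.153469, f(0.3) = 0.284818
t₂ = 0.300000 − 0.284818·(0.300000 − 0.500000) / (0.284818 − (-0.153469)) = 0.300000 − (-0.056964)/(0.438288) = 0.429969
f(0.429969) = -0.003023
t₃ = 0.429969 − (-0.003023)·(0.429969 − 0.300000) / (-0.003023 − 0.284818) = 0.429969 − (-0.000393)/(-0.287841) = 0.428604

0.4286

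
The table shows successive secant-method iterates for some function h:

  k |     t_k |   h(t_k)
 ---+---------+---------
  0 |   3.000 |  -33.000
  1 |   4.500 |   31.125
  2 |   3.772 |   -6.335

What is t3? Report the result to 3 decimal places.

3.895

t3 = 3.772 − (-6.335)·(3.772 − 4.500) / (-6.335 − 31.125)
   = 3.772 − (4.61188)/(-37.46000) = 3.89511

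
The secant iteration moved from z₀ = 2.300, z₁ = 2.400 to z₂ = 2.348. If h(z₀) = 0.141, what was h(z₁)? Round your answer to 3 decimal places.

The secant line through (2.300, 0.141) and (2.400, h(z₁)) crosses zero at z₂ = 2.348.
So (2.300, 0.141), (2.400, h(z₁)), (2.348, 0) are collinear:
h(z₁) = 0.141 · (2.400 − 2.348) / (2.300 − 2.348) = 0.141 · (0.05200)/(-0.04800) = -0.15275

-0.153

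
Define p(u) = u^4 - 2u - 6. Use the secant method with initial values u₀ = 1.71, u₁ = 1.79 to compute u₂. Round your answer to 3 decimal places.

p(1.71) = -0.86964, p(1.79) = 0.68626
u₂ = 1.79000 − 0.68626·(1.79000 − 1.71000) / (0.68626 − (-0.86964)) = 1.79000 − (0.05490)/(1.55590) = 1.75471

1.755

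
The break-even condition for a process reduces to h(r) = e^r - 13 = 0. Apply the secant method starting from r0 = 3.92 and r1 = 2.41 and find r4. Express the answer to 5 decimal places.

2.56467

h(3.92) = 37.4004448, h(2.41) = -1.8660389
r2 = 2.4100000 − (-1.8660389)·(2.4100000 − 3.9200000) / (-1.8660389 − 37.4004448) = 2.4100000 − (2.8177187)/(-39.2664836) = 2.4817589
h(2.4817589) = -1.0377139
r3 = 2.4817589 − (-1.0377139)·(2.4817589 − 2.4100000) / (-1.0377139 − (-1.8660389)) = 2.4817589 − (-0.0744652)/(0.8283249) = 2.5716574
h(2.5716574) = 0.0874976
r4 = 2.5716574 − 0.0874976·(2.5716574 − 2.4817589) / (0.0874976 − (-1.0377139)) = 2.5716574 − (0.0078659)/(1.1252115) = 2.5646668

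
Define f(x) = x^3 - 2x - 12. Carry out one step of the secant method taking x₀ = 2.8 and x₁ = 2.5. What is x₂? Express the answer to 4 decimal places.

f(2.8) = 4.352000, f(2.5) = -1.375000
x₂ = 2.500000 − (-1.375000)·(2.500000 − 2.800000) / (-1.375000 − 4.352000) = 2.500000 − (0.412500)/(-5.727000) = 2.572027

2.5720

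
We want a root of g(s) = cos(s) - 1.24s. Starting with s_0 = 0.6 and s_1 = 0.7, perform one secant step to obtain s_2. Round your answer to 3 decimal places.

0.644

g(0.6) = 0.08134, g(0.7) = -0.10316
s_2 = 0.70000 − (-0.10316)·(0.70000 − 0.60000) / (-0.10316 − 0.08134) = 0.70000 − (-0.01032)/(-0.18449) = 0.64409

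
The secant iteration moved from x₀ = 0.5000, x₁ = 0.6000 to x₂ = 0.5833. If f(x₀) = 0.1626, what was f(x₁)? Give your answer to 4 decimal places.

The secant line through (0.5000, 0.1626) and (0.6000, f(x₁)) crosses zero at x₂ = 0.5833.
So (0.5000, 0.1626), (0.6000, f(x₁)), (0.5833, 0) are collinear:
f(x₁) = 0.1626 · (0.6000 − 0.5833) / (0.5000 − 0.5833) = 0.1626 · (0.016700)/(-0.083300) = -0.032598

-0.0326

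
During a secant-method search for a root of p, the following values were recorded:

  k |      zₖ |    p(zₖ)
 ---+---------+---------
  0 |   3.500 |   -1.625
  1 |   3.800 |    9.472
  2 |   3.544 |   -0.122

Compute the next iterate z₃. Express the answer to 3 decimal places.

z₃ = 3.544 − (-0.122)·(3.544 − 3.800) / (-0.122 − 9.472)
   = 3.544 − (0.03123)/(-9.59400) = 3.54726

3.547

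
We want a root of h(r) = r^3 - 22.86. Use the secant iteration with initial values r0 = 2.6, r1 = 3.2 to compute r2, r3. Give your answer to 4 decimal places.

2.8087, 2.8346

h(2.6) = -5.284000, h(3.2) = 9.908000
r2 = 3.200000 − 9.908000·(3.200000 − 2.600000) / (9.908000 − (-5.284000)) = 3.200000 − (5.944800)/(15.192000) = 2.808689
h(2.808689) = -0.703005
r3 = 2.808689 − (-0.703005)·(2.808689 − 3.200000) / (-0.703005 − 9.908000) = 2.808689 − (0.275094)/(-10.611005) = 2.834614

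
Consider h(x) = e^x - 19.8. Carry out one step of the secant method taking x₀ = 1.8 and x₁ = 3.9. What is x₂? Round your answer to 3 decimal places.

h(1.8) = -13.75035, h(3.9) = 29.60245
x₂ = 3.90000 − 29.60245·(3.90000 − 1.80000) / (29.60245 − (-13.75035)) = 3.90000 − (62.16514)/(43.35280) = 2.46606

2.466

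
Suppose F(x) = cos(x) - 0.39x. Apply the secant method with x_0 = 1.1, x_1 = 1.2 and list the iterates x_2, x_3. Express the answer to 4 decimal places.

F(1.1) = 0.024596, F(1.2) = -0.105642
x_2 = 1.200000 − (-0.105642)·(1.200000 − 1.100000) / (-0.105642 − 0.024596) = 1.200000 − (-0.010564)/(-0.130238) = 1.118885
F(1.118885) = 0.000320
x_3 = 1.118885 − 0.000320·(1.118885 − 1.200000) / (0.000320 − (-0.105642)) = 1.118885 − (-0.000026)/(0.105962) = 1.119130

1.1189, 1.1191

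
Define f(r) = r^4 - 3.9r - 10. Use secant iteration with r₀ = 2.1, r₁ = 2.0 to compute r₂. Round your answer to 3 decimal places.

f(2.1) = 1.25810, f(2.0) = -1.80000
r₂ = 2.00000 − (-1.80000)·(2.00000 − 2.10000) / (-1.80000 − 1.25810) = 2.00000 − (0.18000)/(-3.05810) = 2.05886

2.059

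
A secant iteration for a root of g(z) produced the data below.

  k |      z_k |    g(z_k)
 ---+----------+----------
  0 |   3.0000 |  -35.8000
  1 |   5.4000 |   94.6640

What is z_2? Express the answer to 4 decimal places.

z_2 = 5.4000 − 94.6640·(5.4000 − 3.0000) / (94.6640 − (-35.8000))
   = 5.4000 − (227.193600)/(130.464000) = 3.658572

3.6586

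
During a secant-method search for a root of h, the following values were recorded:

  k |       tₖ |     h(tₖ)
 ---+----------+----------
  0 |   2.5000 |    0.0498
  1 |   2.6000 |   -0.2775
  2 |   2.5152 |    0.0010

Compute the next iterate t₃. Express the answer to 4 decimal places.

t₃ = 2.5152 − 0.0010·(2.5152 − 2.6000) / (0.0010 − (-0.2775))
   = 2.5152 − (-0.000085)/(0.278500) = 2.515504

2.5155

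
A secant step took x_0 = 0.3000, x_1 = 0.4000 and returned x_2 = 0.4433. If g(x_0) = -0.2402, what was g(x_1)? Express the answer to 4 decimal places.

-0.0726

The secant line through (0.3000, -0.2402) and (0.4000, g(x_1)) crosses zero at x_2 = 0.4433.
So (0.3000, -0.2402), (0.4000, g(x_1)), (0.4433, 0) are collinear:
g(x_1) = -0.2402 · (0.4000 − 0.4433) / (0.3000 − 0.4433) = -0.2402 · (-0.043300)/(-0.143300) = -0.072580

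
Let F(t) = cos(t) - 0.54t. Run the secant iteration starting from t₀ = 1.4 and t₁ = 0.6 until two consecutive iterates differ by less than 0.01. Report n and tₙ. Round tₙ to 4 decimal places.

n = 4, tₙ = 1.0002

F(1.4) = -0.586033, F(0.6) = 0.501336
t₂ = 0.600000 − 0.501336·(-0.800000)/(1.087368) = 0.968843;  |Δ| = 0.368843
F(0.968843) = 0.043078
t₃ = 0.968843 − 0.043078·(0.368843)/(-0.458258) = 1.003516;  |Δ| = 0.034673
F(1.003516) = -0.004558
t₄ = 1.003516 − (-0.004558)·(0.034673)/(-0.047636) = 1.000198;  |Δ| = 0.003318
|t₄ − t₃| = 0.003318 < 0.01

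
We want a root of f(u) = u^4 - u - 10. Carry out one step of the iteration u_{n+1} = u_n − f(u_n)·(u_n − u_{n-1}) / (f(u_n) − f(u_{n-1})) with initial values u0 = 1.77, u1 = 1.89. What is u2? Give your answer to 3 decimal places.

f(1.77) = -1.95494, f(1.89) = 0.86990
u2 = 1.89000 − 0.86990·(1.89000 − 1.77000) / (0.86990 − (-1.95494)) = 1.89000 − (0.10439)/(2.82484) = 1.85305

1.853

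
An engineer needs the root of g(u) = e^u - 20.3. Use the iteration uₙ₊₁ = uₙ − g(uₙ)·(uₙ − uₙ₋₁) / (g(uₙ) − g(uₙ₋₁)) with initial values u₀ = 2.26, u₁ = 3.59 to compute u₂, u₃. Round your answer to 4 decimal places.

g(2.26) = -10.716911, g(3.59) = 15.934076
u₂ = 3.590000 − 15.934076·(3.590000 − 2.260000) / (15.934076 − (-10.716911)) = 3.590000 − (21.192321)/(26.650987) = 2.794820
g(2.794820) = -3.940310
u₃ = 2.794820 − (-3.940310)·(2.794820 − 3.590000) / (-3.940310 − 15.934076) = 2.794820 − (3.133254)/(-19.874386) = 2.952473

2.7948, 2.9525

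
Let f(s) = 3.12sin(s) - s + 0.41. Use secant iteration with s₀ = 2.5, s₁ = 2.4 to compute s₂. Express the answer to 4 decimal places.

2.4345

f(2.5) = -0.222767, f(2.4) = 0.117445
s₂ = 2.400000 − 0.117445·(2.400000 − 2.500000) / (0.117445 − (-0.222767)) = 2.400000 − (-0.011745)/(0.340212) = 2.434521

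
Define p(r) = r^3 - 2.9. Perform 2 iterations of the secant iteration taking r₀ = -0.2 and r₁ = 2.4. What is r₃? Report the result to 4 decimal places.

p(-0.2) = -2.908000, p(2.4) = 10.924000
r₂ = 2.400000 − 10.924000·(2.400000 − (-0.200000)) / (10.924000 − (-2.908000)) = 2.400000 − (28.402400)/(13.832000) = 0.346617
p(0.346617) = -2.858356
r₃ = 0.346617 − (-2.858356)·(0.346617 − 2.400000) / (-2.858356 − 10.924000) = 0.346617 − (5.869302)/(-13.782356) = 0.772473

0.7725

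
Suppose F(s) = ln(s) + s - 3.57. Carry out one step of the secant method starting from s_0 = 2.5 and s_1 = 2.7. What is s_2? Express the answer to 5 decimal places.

2.61100

F(2.5) = -0.1537093, F(2.7) = 0.1232518
s_2 = 2.7000000 − 0.1232518·(2.7000000 − 2.5000000) / (0.1232518 − (-0.1537093)) = 2.7000000 − (0.0246504)/(0.2769610) = 2.6109970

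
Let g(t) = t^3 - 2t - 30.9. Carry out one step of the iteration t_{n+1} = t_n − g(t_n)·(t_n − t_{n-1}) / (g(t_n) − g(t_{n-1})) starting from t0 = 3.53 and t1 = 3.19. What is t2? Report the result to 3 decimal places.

3.341

g(3.53) = 6.02698, g(3.19) = -4.81824
t2 = 3.19000 − (-4.81824)·(3.19000 − 3.53000) / (-4.81824 − 6.02698) = 3.19000 − (1.63820)/(-10.84522) = 3.34105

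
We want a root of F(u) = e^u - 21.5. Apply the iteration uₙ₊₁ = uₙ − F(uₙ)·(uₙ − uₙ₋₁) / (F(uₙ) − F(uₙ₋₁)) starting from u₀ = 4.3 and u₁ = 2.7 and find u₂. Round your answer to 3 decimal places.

2.880

F(4.3) = 52.19979, F(2.7) = -6.62027
u₂ = 2.70000 − (-6.62027)·(2.70000 − 4.30000) / (-6.62027 − 52.19979) = 2.70000 − (10.59243)/(-58.82006) = 2.88008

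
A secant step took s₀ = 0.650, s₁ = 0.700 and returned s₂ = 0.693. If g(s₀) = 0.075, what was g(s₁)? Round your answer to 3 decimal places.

The secant line through (0.650, 0.075) and (0.700, g(s₁)) crosses zero at s₂ = 0.693.
So (0.650, 0.075), (0.700, g(s₁)), (0.693, 0) are collinear:
g(s₁) = 0.075 · (0.700 − 0.693) / (0.650 − 0.693) = 0.075 · (0.00700)/(-0.04300) = -0.01221

-0.012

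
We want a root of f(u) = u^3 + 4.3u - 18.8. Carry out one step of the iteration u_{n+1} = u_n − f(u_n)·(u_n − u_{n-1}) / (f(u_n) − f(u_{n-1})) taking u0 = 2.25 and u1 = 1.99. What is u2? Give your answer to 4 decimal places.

f(2.25) = 2.265625, f(1.99) = -2.362401
u2 = 1.990000 − (-2.362401)·(1.990000 − 2.250000) / (-2.362401 − 2.265625) = 1.990000 − (0.614224)/(-4.628026) = 2.122718

2.1227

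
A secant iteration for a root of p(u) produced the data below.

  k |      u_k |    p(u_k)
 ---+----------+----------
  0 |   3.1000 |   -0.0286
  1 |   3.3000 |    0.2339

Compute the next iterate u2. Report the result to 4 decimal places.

u2 = 3.3000 − 0.2339·(3.3000 − 3.1000) / (0.2339 − (-0.0286))
   = 3.3000 − (0.046780)/(0.262500) = 3.121790

3.1218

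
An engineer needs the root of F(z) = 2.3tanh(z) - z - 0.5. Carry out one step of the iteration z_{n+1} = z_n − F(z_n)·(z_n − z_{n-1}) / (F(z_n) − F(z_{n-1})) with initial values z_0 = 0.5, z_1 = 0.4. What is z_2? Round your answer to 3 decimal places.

0.429

F(0.5) = 0.06287, F(0.4) = -0.02612
z_2 = 0.40000 − (-0.02612)·(0.40000 − 0.50000) / (-0.02612 − 0.06287) = 0.40000 − (0.00261)/(-0.08899) = 0.42935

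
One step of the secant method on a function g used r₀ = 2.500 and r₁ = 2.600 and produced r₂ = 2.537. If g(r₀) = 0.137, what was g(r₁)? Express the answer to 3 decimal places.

-0.233

The secant line through (2.500, 0.137) and (2.600, g(r₁)) crosses zero at r₂ = 2.537.
So (2.500, 0.137), (2.600, g(r₁)), (2.537, 0) are collinear:
g(r₁) = 0.137 · (2.600 − 2.537) / (2.500 − 2.537) = 0.137 · (0.06300)/(-0.03700) = -0.23327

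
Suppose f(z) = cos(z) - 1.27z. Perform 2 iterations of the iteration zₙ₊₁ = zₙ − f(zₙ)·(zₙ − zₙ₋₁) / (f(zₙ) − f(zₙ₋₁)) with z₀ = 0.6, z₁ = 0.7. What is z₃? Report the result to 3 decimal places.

0.634

f(0.6) = 0.06334, f(0.7) = -0.12416
z₂ = 0.70000 − (-0.12416)·(0.70000 − 0.60000) / (-0.12416 − 0.06334) = 0.70000 − (-0.01242)/(-0.18749) = 0.63378
f(0.63378) = 0.00089
z₃ = 0.63378 − 0.00089·(0.63378 − 0.70000) / (0.00089 − (-0.12416)) = 0.63378 − (-0.00006)/(0.12505) = 0.63425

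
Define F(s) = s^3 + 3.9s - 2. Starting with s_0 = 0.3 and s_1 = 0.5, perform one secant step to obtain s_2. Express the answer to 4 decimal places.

F(0.3) = -0.803000, F(0.5) = 0.075000
s_2 = 0.500000 − 0.075000·(0.500000 − 0.300000) / (0.075000 − (-0.803000)) = 0.500000 − (0.015000)/(0.878000) = 0.482916

0.4829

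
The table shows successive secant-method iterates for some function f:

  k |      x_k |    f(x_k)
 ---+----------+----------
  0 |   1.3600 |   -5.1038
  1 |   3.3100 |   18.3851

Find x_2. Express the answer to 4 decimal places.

x_2 = 3.3100 − 18.3851·(3.3100 − 1.3600) / (18.3851 − (-5.1038))
   = 3.3100 − (35.850945)/(23.488900) = 1.783707

1.7837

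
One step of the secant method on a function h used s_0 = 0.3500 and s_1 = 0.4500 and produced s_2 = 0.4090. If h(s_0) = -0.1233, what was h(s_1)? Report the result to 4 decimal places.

0.0857

The secant line through (0.3500, -0.1233) and (0.4500, h(s_1)) crosses zero at s_2 = 0.4090.
So (0.3500, -0.1233), (0.4500, h(s_1)), (0.4090, 0) are collinear:
h(s_1) = -0.1233 · (0.4500 − 0.4090) / (0.3500 − 0.4090) = -0.1233 · (0.041000)/(-0.059000) = 0.085683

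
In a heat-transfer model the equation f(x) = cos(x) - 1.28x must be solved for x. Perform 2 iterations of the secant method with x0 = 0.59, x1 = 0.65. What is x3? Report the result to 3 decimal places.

0.631

f(0.59) = 0.07574, f(0.65) = -0.03592
x2 = 0.65000 − (-0.03592)·(0.65000 − 0.59000) / (-0.03592 − 0.07574) = 0.65000 − (-0.00215)/(-0.11166) = 0.63070
f(0.63070) = 0.00032
x3 = 0.63070 − 0.00032·(0.63070 − 0.65000) / (0.00032 − (-0.03592)) = 0.63070 − (-0.00001)/(0.03624) = 0.63087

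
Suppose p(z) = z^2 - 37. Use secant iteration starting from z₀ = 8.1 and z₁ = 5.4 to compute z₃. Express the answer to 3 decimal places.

6.089

p(8.1) = 28.61000, p(5.4) = -7.84000
z₂ = 5.40000 − (-7.84000)·(5.40000 − 8.10000) / (-7.84000 − 28.61000) = 5.40000 − (21.16800)/(-36.45000) = 5.98074
p(5.98074) = -1.23074
z₃ = 5.98074 − (-1.23074)·(5.98074 − 5.40000) / (-1.23074 − (-7.84000)) = 5.98074 − (-0.71474)/(6.60926) = 6.08888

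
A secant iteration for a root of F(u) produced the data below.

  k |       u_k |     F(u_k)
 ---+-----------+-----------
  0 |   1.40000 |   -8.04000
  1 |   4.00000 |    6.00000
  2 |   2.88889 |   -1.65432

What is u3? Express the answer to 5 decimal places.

u3 = 2.88889 − (-1.65432)·(2.88889 − 4.00000) / (-1.65432 − 6.00000)
   = 2.88889 − (1.8381315)/(-7.6543200) = 3.1290330

3.12903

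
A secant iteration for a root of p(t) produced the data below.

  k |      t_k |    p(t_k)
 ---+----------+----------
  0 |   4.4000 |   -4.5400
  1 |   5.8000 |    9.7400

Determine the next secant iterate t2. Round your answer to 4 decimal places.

4.8451

t2 = 5.8000 − 9.7400·(5.8000 − 4.4000) / (9.7400 − (-4.5400))
   = 5.8000 − (13.636000)/(14.280000) = 4.845098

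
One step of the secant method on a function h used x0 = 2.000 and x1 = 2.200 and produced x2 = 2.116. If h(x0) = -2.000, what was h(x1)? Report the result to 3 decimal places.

The secant line through (2.000, -2.000) and (2.200, h(x1)) crosses zero at x2 = 2.116.
So (2.000, -2.000), (2.200, h(x1)), (2.116, 0) are collinear:
h(x1) = -2.000 · (2.200 − 2.116) / (2.000 − 2.116) = -2.000 · (0.08400)/(-0.11600) = 1.44828

1.448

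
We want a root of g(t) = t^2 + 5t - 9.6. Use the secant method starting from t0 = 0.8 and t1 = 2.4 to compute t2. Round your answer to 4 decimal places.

g(0.8) = -4.960000, g(2.4) = 8.160000
t2 = 2.400000 − 8.160000·(2.400000 − 0.800000) / (8.160000 − (-4.960000)) = 2.400000 − (13.056000)/(13.120000) = 1.404878

1.4049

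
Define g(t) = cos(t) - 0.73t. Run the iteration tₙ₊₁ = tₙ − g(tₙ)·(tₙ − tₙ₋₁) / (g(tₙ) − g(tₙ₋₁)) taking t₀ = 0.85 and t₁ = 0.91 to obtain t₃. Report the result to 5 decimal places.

0.87650

g(0.85) = 0.0394831, g(0.91) = -0.0505543
t₂ = 0.9100000 − (-0.0505543)·(0.9100000 − 0.8500000) / (-0.0505543 − 0.0394831) = 0.9100000 − (-0.0030333)/(-0.0900374) = 0.8763112
g(0.8763112) = 0.0002828
t₃ = 0.8763112 − 0.0002828·(0.8763112 − 0.9100000) / (0.0002828 − (-0.0505543)) = 0.8763112 − (-0.0000095)/(0.0508370) = 0.8764986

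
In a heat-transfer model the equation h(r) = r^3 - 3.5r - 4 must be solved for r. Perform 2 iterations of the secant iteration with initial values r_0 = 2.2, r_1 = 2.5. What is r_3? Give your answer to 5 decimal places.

h(2.2) = -1.0520000, h(2.5) = 2.8750000
r_2 = 2.5000000 − 2.8750000·(2.5000000 − 2.2000000) / (2.8750000 − (-1.0520000)) = 2.5000000 − (0.8625000)/(3.9270000) = 2.2803667
h(2.2803667) = -0.1232119
r_3 = 2.2803667 − (-0.1232119)·(2.2803667 − 2.5000000) / (-0.1232119 − 2.8750000) = 2.2803667 − (0.0270614)/(-2.9982119) = 2.2893925

2.28939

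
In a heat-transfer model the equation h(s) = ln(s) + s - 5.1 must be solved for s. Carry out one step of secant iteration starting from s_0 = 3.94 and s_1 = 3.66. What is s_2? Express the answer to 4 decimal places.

3.7728

h(3.94) = 0.211181, h(3.66) = -0.142537
s_2 = 3.660000 − (-0.142537)·(3.660000 − 3.940000) / (-0.142537 − 0.211181) = 3.660000 − (0.039910)/(-0.353718) = 3.772831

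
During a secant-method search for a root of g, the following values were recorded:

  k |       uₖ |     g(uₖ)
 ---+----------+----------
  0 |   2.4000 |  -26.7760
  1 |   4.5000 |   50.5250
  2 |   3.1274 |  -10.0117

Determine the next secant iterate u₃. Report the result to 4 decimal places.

3.3544

u₃ = 3.1274 − (-10.0117)·(3.1274 − 4.5000) / (-10.0117 − 50.5250)
   = 3.1274 − (13.742059)/(-60.536700) = 3.354404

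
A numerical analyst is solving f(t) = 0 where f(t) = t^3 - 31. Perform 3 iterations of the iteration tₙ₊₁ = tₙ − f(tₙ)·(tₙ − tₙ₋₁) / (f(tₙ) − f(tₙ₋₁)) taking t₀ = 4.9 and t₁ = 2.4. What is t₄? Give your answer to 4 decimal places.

3.1305

f(4.9) = 86.649000, f(2.4) = -17.176000
t₂ = 2.400000 − (-17.176000)·(2.400000 − 4.900000) / (-17.176000 − 86.649000) = 2.400000 − (42.940000)/(-103.825000) = 2.813581
f(2.813581) = -8.727034
t₃ = 2.813581 − (-8.727034)·(2.813581 − 2.400000) / (-8.727034 − (-17.176000)) = 2.813581 − (-3.609331)/(8.448966) = 3.240773
f(3.240773) = 3.036562
t₄ = 3.240773 − 3.036562·(3.240773 − 2.813581) / (3.036562 − (-8.727034)) = 3.240773 − (1.297195)/(11.763596) = 3.130501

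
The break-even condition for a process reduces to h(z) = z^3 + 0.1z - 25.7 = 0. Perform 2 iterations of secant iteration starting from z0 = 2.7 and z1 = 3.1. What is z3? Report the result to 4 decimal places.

2.9391

h(2.7) = -5.747000, h(3.1) = 4.401000
z2 = 3.100000 − 4.401000·(3.100000 − 2.700000) / (4.401000 − (-5.747000)) = 3.100000 − (1.760400)/(10.148000) = 2.926527
h(2.926527) = -0.342920
z3 = 2.926527 − (-0.342920)·(2.926527 − 3.100000) / (-0.342920 − 4.401000) = 2.926527 − (0.059487)/(-4.743920) = 2.939067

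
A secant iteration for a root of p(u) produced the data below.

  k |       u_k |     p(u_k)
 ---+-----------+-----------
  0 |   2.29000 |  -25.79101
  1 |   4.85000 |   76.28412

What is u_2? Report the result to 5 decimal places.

u_2 = 4.85000 − 76.28412·(4.85000 − 2.29000) / (76.28412 − (-25.79101))
   = 4.85000 − (195.2873472)/(102.0751300) = 2.9368273

2.93683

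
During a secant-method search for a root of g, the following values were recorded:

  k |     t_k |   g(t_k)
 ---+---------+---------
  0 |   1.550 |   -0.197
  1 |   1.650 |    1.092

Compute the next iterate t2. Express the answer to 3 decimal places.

1.565

t2 = 1.650 − 1.092·(1.650 − 1.550) / (1.092 − (-0.197))
   = 1.650 − (0.10920)/(1.28900) = 1.56528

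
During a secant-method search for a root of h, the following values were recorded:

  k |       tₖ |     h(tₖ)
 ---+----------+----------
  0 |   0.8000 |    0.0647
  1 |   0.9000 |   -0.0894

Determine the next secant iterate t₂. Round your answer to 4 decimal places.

0.8420

t₂ = 0.9000 − (-0.0894)·(0.9000 − 0.8000) / (-0.0894 − 0.0647)
   = 0.9000 − (-0.008940)/(-0.154100) = 0.841986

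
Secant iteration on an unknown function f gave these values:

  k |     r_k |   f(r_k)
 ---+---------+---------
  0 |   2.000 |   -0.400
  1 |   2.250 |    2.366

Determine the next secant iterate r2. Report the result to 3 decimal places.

2.036

r2 = 2.250 − 2.366·(2.250 − 2.000) / (2.366 − (-0.400))
   = 2.250 − (0.59150)/(2.76600) = 2.03615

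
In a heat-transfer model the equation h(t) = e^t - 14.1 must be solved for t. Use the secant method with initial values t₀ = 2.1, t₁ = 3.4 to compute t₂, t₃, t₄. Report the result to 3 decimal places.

2.454, 2.581, 2.653

h(2.1) = -5.93383, h(3.4) = 15.86410
t₂ = 3.40000 − 15.86410·(3.40000 − 2.10000) / (15.86410 − (-5.93383)) = 3.40000 − (20.62333)/(21.79793) = 2.45389
h(2.45389) = -2.46654
t₃ = 2.45389 − (-2.46654)·(2.45389 − 3.40000) / (-2.46654 − 15.86410) = 2.45389 − (2.33362)/(-18.33064) = 2.58119
h(2.58119) = -0.88711
t₄ = 2.58119 − (-0.88711)·(2.58119 − 2.45389) / (-0.88711 − (-2.46654)) = 2.58119 − (-0.11294)/(1.57943) = 2.65270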